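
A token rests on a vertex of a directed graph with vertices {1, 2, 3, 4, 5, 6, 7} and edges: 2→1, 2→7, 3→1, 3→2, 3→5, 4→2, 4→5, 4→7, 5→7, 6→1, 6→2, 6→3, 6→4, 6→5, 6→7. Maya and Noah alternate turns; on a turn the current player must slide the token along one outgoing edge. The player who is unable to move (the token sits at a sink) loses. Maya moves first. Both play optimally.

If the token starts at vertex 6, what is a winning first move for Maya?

Label each position W (a win for the player to move) or L (a loss). A position with no legal move is L; any other position is W exactly when some move reaches an L, and L when every move reaches a W.
Every edge goes from a vertex to one that appears earlier in the order 1, 7, 5, 2, 4, 3, 6, so processing vertices in that order labels each vertex after all of its successors.
1: no outgoing edge → L
7: no outgoing edge → L
5: →7(L), so W
2: →7(L), so W
4: →7(L), so W
3: →1(L), so W
6: →7(L), so W
From 6, the L positions reachable in one move are: 7, 1. Any move reaching one of these is winning.

Move to 7.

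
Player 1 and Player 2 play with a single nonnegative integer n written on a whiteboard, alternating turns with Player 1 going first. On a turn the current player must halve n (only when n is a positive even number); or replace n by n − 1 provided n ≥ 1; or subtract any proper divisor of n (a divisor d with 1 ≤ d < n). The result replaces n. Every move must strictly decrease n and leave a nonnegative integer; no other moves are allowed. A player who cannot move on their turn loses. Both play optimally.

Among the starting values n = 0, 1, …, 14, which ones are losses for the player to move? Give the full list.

0, 2, 5, 7, 9, 11, 13

Build the W/L table. Terminal = L. A non-terminal position is W if it has a move to some L; otherwise it is L.
n=0: no move → L
n=1: W (go to 0, an L position)
n=2: L (sole option 1(W) is W)
n=3: W (go to 2, an L position)
n=4: W (go to 2, an L position)
n=5: L (sole option 4(W) is W)
n=6: W (go to 5, an L position)
n=7: L (sole option 6(W) is W)
n=8: W (go to 7, an L position)
n=9: L (options 6(W), 8(W) are all W)
n=10: W (go to 5, an L position)
n=11: L (sole option 10(W) is W)
n=12: W (go to 9, an L position)
n=13: L (sole option 12(W) is W)
n=14: W (go to 7, an L position)
Reading off the rows marked L gives the requested list; there are 7 such values of n.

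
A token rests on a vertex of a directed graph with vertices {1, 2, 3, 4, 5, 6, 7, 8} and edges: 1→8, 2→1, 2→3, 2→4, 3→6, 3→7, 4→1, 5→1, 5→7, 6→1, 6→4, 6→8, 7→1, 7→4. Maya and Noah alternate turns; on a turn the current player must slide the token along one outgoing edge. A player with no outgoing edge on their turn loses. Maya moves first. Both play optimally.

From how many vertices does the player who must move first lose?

4

Label each position W (a win for the player to move) or L (a loss). A position with no legal move is L; any other position is W exactly when some move reaches an L, and L when every move reaches a W.
Every edge goes from a vertex to one that appears earlier in the order 8, 1, 4, 6, 7, 3, 5, 2, so processing vertices in that order labels each vertex after all of its successors.
8: no outgoing edge → L
1: reaches L-position 8 → W
4: only reaches 1(W), which is W → L
6: reaches L-position 4 → W
7: reaches L-position 4 → W
3: only reaches 7(W), 6(W), all W → L
5: only reaches 7(W), 1(W), all W → L
2: reaches L-position 3 → W
The L vertices are 3, 4, 5, 8; that is 4 in all.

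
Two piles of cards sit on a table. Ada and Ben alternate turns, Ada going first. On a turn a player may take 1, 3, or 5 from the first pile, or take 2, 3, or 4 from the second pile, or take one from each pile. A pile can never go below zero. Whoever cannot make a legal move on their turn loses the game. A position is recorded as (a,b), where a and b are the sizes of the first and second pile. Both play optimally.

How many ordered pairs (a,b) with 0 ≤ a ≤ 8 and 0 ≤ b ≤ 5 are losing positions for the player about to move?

18

Build the W/L table. Terminal = L. A non-terminal position is W if it has a move to some L; otherwise it is L.
Every move lowers a or b (never raises either), so fill the grid row by row in increasing a, and left to right within a row: each cell's successors are then already labelled.
      b=0  b=1  b=2  b=3  b=4  b=5
a=0:    L    L    W    W    W    W
a=1:    W    W    W    L    L    W
a=2:    L    L    W    W    W    W
a=3:    W    W    W    L    L    W
a=4:    L    L    W    W    W    W
a=5:    W    W    W    L    L    W
a=6:    L    L    W    W    W    W
a=7:    W    W    W    L    L    W
a=8:    L    L    W    W    W    W
Cells with no legal move (terminal, hence L): (0,0), (0,1).
The remaining L cells, each justified by listing all of its moves:
(1,3): only reaches (0,3)(W), (1,1)(W), (1,0)(W), (0,2)(W), all W → L
(1,4): only reaches (0,4)(W), (1,2)(W), (1,1)(W), (1,0)(W), (0,3)(W), all W → L
(2,0): only reaches (1,0)(W), which is W → L
(2,1): only reaches (1,1)(W), (1,0)(W), all W → L
(3,3): only reaches (2,3)(W), (0,3)(W), (3,1)(W), (3,0)(W), (2,2)(W), all W → L
(3,4): only reaches (2,4)(W), (0,4)(W), (3,2)(W), (3,1)(W), (3,0)(W), (2,3)(W), all W → L
(4,0): only reaches (3,0)(W), (1,0)(W), all W → L
(4,1): only reaches (3,1)(W), (1,1)(W), (3,0)(W), all W → L
(5,3): only reaches (4,3)(W), (2,3)(W), (0,3)(W), (5,1)(W), (5,0)(W), (4,2)(W), all W → L
(5,4): only reaches (4,4)(W), (2,4)(W), (0,4)(W), (5,2)(W), (5,1)(W), (5,0)(W), (4,3)(W), all W → L
(6,0): only reaches (5,0)(W), (3,0)(W), (1,0)(W), all W → L
(6,1): only reaches (5,1)(W), (3,1)(W), (1,1)(W), (5,0)(W), all W → L
(7,3): only reaches (6,3)(W), (4,3)(W), (2,3)(W), (7,1)(W), (7,0)(W), (6,2)(W), all W → L
(7,4): only reaches (6,4)(W), (4,4)(W), (2,4)(W), (7,2)(W), (7,1)(W), (7,0)(W), (6,3)(W), all W → L
(8,0): only reaches (7,0)(W), (5,0)(W), (3,0)(W), all W → L
(8,1): only reaches (7,1)(W), (5,1)(W), (3,1)(W), (7,0)(W), all W → L
Every other cell has at least one move into one of the L cells above, so it is W.
L cells per row: a=0: 2, a=1: 2, a=2: 2, a=3: 2, a=4: 2, a=5: 2, a=6: 2, a=7: 2, a=8: 2; total 18.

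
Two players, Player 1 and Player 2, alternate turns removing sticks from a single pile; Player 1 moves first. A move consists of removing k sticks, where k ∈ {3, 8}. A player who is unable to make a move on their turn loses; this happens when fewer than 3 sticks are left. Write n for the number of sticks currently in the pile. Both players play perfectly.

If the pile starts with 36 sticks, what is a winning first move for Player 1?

Work bottom-up. With no move the player to move loses. Otherwise the position is W if at least one move leads to an L position for the opponent, and L if every move leads to a W.
n=0: no move → L
n=1: no move → L
n=2: no move → L
n=3: reaches L-position 0 → W
n=4: reaches L-position 1 → W
n=5: reaches L-position 2 → W
n=6: only reaches 3(W), which is W → L
n=7: only reaches 4(W), which is W → L
n=8: reaches L-position 0 → W
n=9: reaches L-position 6 → W
n=10: reaches L-position 7 → W
n=11: only reaches 8(W), 3(W), all W → L
n=12: only reaches 9(W), 4(W), all W → L
n=13: only reaches 10(W), 5(W), all W → L
n=14: reaches L-position 11 → W
n=15: reaches L-position 12 → W
n=16: reaches L-position 13 → W
n=17: only reaches 14(W), 9(W), all W → L
n=18: only reaches 15(W), 10(W), all W → L
n=19: reaches L-position 11 → W
n=20: reaches L-position 17 → W
n=21: reaches L-position 18 → W
n=22: only reaches 19(W), 14(W), all W → L
n=23: only reaches 20(W), 15(W), all W → L
n=24: only reaches 21(W), 16(W), all W → L
n=25: reaches L-position 22 → W
n=26: reaches L-position 23 → W
n=27: reaches L-position 24 → W
n=28: only reaches 25(W), 20(W), all W → L
n=29: only reaches 26(W), 21(W), all W → L
n=30: reaches L-position 22 → W
n=31: reaches L-position 28 → W
n=32: reaches L-position 29 → W
n=33: only reaches 30(W), 25(W), all W → L
n=34: only reaches 31(W), 26(W), all W → L
n=35: only reaches 32(W), 27(W), all W → L
n=36: reaches L-position 33 → W
From 36, the L positions reachable in one move are: 33, 28. Any move reaching one of these is winning.

Remove 3, leaving 33.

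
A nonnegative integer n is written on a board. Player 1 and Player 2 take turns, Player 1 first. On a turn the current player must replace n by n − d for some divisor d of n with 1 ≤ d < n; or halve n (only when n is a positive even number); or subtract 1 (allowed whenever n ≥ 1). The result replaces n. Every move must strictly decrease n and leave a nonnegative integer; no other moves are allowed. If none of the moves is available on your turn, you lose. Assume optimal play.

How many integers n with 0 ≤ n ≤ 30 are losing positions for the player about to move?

15

Use the standard recursion: the mover loses at a terminal position; elsewhere, the mover wins exactly when some move hands the opponent an L position.
n=0: no move → L
n=1: reaches L-position 0 → W
n=2: only reaches 1(W), which is W → L
n=3: reaches L-position 2 → W
n=4: reaches L-position 2 → W
n=5: only reaches 4(W), which is W → L
n=6: reaches L-position 5 → W
n=7: only reaches 6(W), which is W → L
n=8: reaches L-position 7 → W
n=9: only reaches 6(W), 8(W), all W → L
n=10: reaches L-position 5 → W
n=11: only reaches 10(W), which is W → L
n=12: reaches L-position 9 → W
n=13: only reaches 12(W), which is W → L
n=14: reaches L-position 7 → W
n=15: only reaches 10(W), 12(W), 14(W), all W → L
n=16: reaches L-position 15 → W
n=17: only reaches 16(W), which is W → L
n=18: reaches L-position 9 → W
n=19: only reaches 18(W), which is W → L
n=20: reaches L-position 15 → W
n=21: only reaches 14(W), 18(W), 20(W), all W → L
n=22: reaches L-position 11 → W
n=23: only reaches 22(W), which is W → L
n=24: reaches L-position 21 → W
n=25: only reaches 20(W), 24(W), all W → L
n=26: reaches L-position 13 → W
n=27: only reaches 18(W), 24(W), 26(W), all W → L
n=28: reaches L-position 21 → W
n=29: only reaches 28(W), which is W → L
n=30: reaches L-position 15 → W
L entries with 0 ≤ n ≤ 30: n = 0, 2, 5, 7, 9, 11, 13, 15, 17, 19, 21, 23, 25, 27, 29; that makes 15.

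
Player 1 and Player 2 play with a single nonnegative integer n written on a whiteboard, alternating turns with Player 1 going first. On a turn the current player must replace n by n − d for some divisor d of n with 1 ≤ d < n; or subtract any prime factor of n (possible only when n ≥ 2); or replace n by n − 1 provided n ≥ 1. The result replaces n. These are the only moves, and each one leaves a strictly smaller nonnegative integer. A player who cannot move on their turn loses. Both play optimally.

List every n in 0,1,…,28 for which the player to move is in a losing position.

Work bottom-up. With no move the player to move loses. Otherwise the position is W if at least one move leads to an L position for the opponent, and L if every move leads to a W.
n=0: no move → L
n=1: can move to 0, which is L ⇒ W
n=2: can move to 0, which is L ⇒ W
n=3: can move to 0, which is L ⇒ W
n=4: moves to 2(W), 3(W); every one is W ⇒ L
n=5: can move to 0, which is L ⇒ W
n=6: can move to 4, which is L ⇒ W
n=7: can move to 0, which is L ⇒ W
n=8: can move to 4, which is L ⇒ W
n=9: moves to 6(W), 8(W); every one is W ⇒ L
n=10: can move to 9, which is L ⇒ W
n=11: can move to 0, which is L ⇒ W
n=12: can move to 9, which is L ⇒ W
n=13: can move to 0, which is L ⇒ W
n=14: moves to 7(W), 12(W), 13(W); every one is W ⇒ L
n=15: can move to 14, which is L ⇒ W
n=16: can move to 14, which is L ⇒ W
n=17: can move to 0, which is L ⇒ W
n=18: can move to 9, which is L ⇒ W
n=19: can move to 0, which is L ⇒ W
n=20: moves to 10(W), 15(W), 16(W), 18(W), 19(W); every one is W ⇒ L
n=21: can move to 14, which is L ⇒ W
n=22: can move to 20, which is L ⇒ W
n=23: can move to 0, which is L ⇒ W
n=24: can move to 20, which is L ⇒ W
n=25: can move to 20, which is L ⇒ W
n=26: moves to 13(W), 24(W), 25(W); every one is W ⇒ L
n=27: can move to 26, which is L ⇒ W
n=28: can move to 14, which is L ⇒ W
The losing starting values of n are exactly the entries labelled L in this table (6 of them).

0, 4, 9, 14, 20, 26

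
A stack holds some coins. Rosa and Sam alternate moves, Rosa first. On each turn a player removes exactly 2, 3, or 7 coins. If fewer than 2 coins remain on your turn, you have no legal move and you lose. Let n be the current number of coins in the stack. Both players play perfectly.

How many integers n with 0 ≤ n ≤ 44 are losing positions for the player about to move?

Positions with no move are L. A position that does have a move is losing for the player to move precisely when every available move leads to a winning position for the opponent. Fill in the labels:
n=0: no move → L
n=1: no move → L
n=2: reaches L-position 0 → W
n=3: reaches L-position 1 → W
n=4: reaches L-position 1 → W
n=5: only reaches 3(W), 2(W), all W → L
n=6: only reaches 4(W), 3(W), all W → L
n=7: reaches L-position 5 → W
n=8: reaches L-position 6 → W
n=9: reaches L-position 6 → W
n=10: only reaches 8(W), 7(W), 3(W), all W → L
n=11: only reaches 9(W), 8(W), 4(W), all W → L
n=12: reaches L-position 10 → W
n=13: reaches L-position 11 → W
n=14: reaches L-position 11 → W
n=15: only reaches 13(W), 12(W), 8(W), all W → L
n=16: only reaches 14(W), 13(W), 9(W), all W → L
n=17: reaches L-position 15 → W
n=18: reaches L-position 16 → W
n=19: reaches L-position 16 → W
n=20: only reaches 18(W), 17(W), 13(W), all W → L
n=21: only reaches 19(W), 18(W), 14(W), all W → L
n=22: reaches L-position 20 → W
n=23: reaches L-position 21 → W
n=24: reaches L-position 21 → W
n=25: only reaches 23(W), 22(W), 18(W), all W → L
n=26: only reaches 24(W), 23(W), 19(W), all W → L
n=27: reaches L-position 25 → W
n=28: reaches L-position 26 → W
n=29: reaches L-position 26 → W
n=30: only reaches 28(W), 27(W), 23(W), all W → L
n=31: only reaches 29(W), 28(W), 24(W), all W → L
n=32: reaches L-position 30 → W
n=33: reaches L-position 31 → W
n=34: reaches L-position 31 → W
n=35: only reaches 33(W), 32(W), 28(W), all W → L
n=36: only reaches 34(W), 33(W), 29(W), all W → L
n=37: reaches L-position 35 → W
n=38: reaches L-position 36 → W
n=39: reaches L-position 36 → W
n=40: only reaches 38(W), 37(W), 33(W), all W → L
n=41: only reaches 39(W), 38(W), 34(W), all W → L
n=42: reaches L-position 40 → W
n=43: reaches L-position 41 → W
n=44: reaches L-position 41 → W
L entries with 0 ≤ n ≤ 44: n = 0, 1, 5, 6, 10, 11, 15, 16, 20, 21, 25, 26, 30, 31, 35, 36, 40, 41; that makes 18.

18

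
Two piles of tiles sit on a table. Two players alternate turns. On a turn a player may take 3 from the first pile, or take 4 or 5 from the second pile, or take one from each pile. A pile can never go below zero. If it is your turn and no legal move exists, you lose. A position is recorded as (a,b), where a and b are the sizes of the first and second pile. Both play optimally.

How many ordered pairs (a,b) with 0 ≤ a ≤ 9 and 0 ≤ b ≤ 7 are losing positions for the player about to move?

30

Work bottom-up. With no move the player to move loses. Otherwise the position is W if at least one move leads to an L position for the opponent, and L if every move leads to a W.
Every move lowers a or b (never raises either), so fill the grid row by row in increasing a, and left to right within a row: each cell's successors are then already labelled.
      b=0  b=1  b=2  b=3  b=4  b=5  b=6  b=7
a=0:    L    L    L    L    W    W    W    W
a=1:    L    W    W    W    W    W    L    L
a=2:    L    W    L    L    W    W    W    W
a=3:    W    W    W    W    W    L    L    L
a=4:    W    L    L    L    L    W    W    W
a=5:    W    L    W    W    W    W    W    L
a=6:    L    L    W    L    W    W    W    W
a=7:    L    W    W    W    W    W    L    L
a=8:    L    W    L    L    W    W    W    W
a=9:    W    W    L    W    W    L    W    W
Cells with no legal move (terminal, hence L): (0,0), (0,1), (0,2), (0,3), (1,0), (2,0).
The remaining L cells, each justified by listing all of its moves:
(1,6): only reaches (1,2)(W), (1,1)(W), (0,5)(W), all W → L
(1,7): only reaches (1,3)(W), (1,2)(W), (0,6)(W), all W → L
(2,2): only reaches (1,1)(W), which is W → L
(2,3): only reaches (1,2)(W), which is W → L
(3,5): only reaches (0,5)(W), (3,1)(W), (3,0)(W), (2,4)(W), all W → L
(3,6): only reaches (0,6)(W), (3,2)(W), (3,1)(W), (2,5)(W), all W → L
(3,7): only reaches (0,7)(W), (3,3)(W), (3,2)(W), (2,6)(W), all W → L
(4,1): only reaches (1,1)(W), (3,0)(W), all W → L
(4,2): only reaches (1,2)(W), (3,1)(W), all W → L
(4,3): only reaches (1,3)(W), (3,2)(W), all W → L
(4,4): only reaches (1,4)(W), (4,0)(W), (3,3)(W), all W → L
(5,1): only reaches (2,1)(W), (4,0)(W), all W → L
(5,7): only reaches (2,7)(W), (5,3)(W), (5,2)(W), (4,6)(W), all W → L
(6,0): only reaches (3,0)(W), which is W → L
(6,1): only reaches (3,1)(W), (5,0)(W), all W → L
(6,3): only reaches (3,3)(W), (5,2)(W), all W → L
(7,0): only reaches (4,0)(W), which is W → L
(7,6): only reaches (4,6)(W), (7,2)(W), (7,1)(W), (6,5)(W), all W → L
(7,7): only reaches (4,7)(W), (7,3)(W), (7,2)(W), (6,6)(W), all W → L
(8,0): only reaches (5,0)(W), which is W → L
(8,2): only reaches (5,2)(W), (7,1)(W), all W → L
(8,3): only reaches (5,3)(W), (7,2)(W), all W → L
(9,2): only reaches (6,2)(W), (8,1)(W), all W → L
(9,5): only reaches (6,5)(W), (9,1)(W), (9,0)(W), (8,4)(W), all W → L
Every other cell has at least one move into one of the L cells above, so it is W.
L cells per row: a=0: 4, a=1: 3, a=2: 3, a=3: 3, a=4: 4, a=5: 2, a=6: 3, a=7: 3, a=8: 3, a=9: 2; total 30.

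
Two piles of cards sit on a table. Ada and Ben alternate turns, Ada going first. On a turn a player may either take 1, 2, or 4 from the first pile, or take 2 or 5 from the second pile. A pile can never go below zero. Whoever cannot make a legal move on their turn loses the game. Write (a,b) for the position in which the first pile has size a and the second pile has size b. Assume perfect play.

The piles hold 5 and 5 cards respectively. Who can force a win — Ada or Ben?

Ben wins.

Build the W/L table. Terminal = L. A non-terminal position is W if it has a move to some L; otherwise it is L.
No move ever increases a pile, so every position that can arise here has a ≤ 5 and b ≤ 5; it is enough to label the cells with 0 ≤ a ≤ 5 and 0 ≤ b ≤ 5.
Every move lowers a or b (never raises either), so fill the grid row by row in increasing a, and left to right within a row: each cell's successors are then already labelled.
      b=0  b=1  b=2  b=3  b=4  b=5
a=0:    L    L    W    W    L    W
a=1:    W    W    L    L    W    W
a=2:    W    W    W    W    W    L
a=3:    L    L    W    W    L    W
a=4:    W    W    L    L    W    W
a=5:    W    W    W    W    W    L
Cells with no legal move (terminal, hence L): (0,0), (0,1).
The remaining L cells, each justified by listing all of its moves:
(0,4): the only move is to (0,2)(W), a W ⇒ L
(1,2): moves to (0,2)(W), (1,0)(W); every one is W ⇒ L
(1,3): moves to (0,3)(W), (1,1)(W); every one is W ⇒ L
(2,5): moves to (1,5)(W), (0,5)(W), (2,3)(W), (2,0)(W); every one is W ⇒ L
(3,0): moves to (2,0)(W), (1,0)(W); every one is W ⇒ L
(3,1): moves to (2,1)(W), (1,1)(W); every one is W ⇒ L
(3,4): moves to (2,4)(W), (1,4)(W), (3,2)(W); every one is W ⇒ L
(4,2): moves to (3,2)(W), (2,2)(W), (0,2)(W), (4,0)(W); every one is W ⇒ L
(4,3): moves to (3,3)(W), (2,3)(W), (0,3)(W), (4,1)(W); every one is W ⇒ L
(5,5): moves to (4,5)(W), (3,5)(W), (1,5)(W), (5,3)(W), (5,0)(W); every one is W ⇒ L
Every other cell has at least one move into one of the L cells above, so it is W.
The starting position (5,5) is L: whatever Ada does, the opponent receives a W position.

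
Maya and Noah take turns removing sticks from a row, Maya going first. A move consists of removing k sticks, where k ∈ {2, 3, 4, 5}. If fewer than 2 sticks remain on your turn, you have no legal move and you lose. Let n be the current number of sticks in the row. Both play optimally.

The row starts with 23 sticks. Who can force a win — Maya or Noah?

Maya wins.

Label each position W (a win for the player to move) or L (a loss). A position with no legal move is L; any other position is W exactly when some move reaches an L, and L when every move reaches a W.
n=0: no move → L
n=1: no move → L
n=2: W (go to 0, an L position)
n=3: W (go to 1, an L position)
n=4: W (go to 1, an L position)
n=5: W (go to 1, an L position)
n=6: W (go to 1, an L position)
n=7: L (options 5(W), 4(W), 3(W), 2(W) are all W)
n=8: L (options 6(W), 5(W), 4(W), 3(W) are all W)
n=9: W (go to 7, an L position)
n=10: W (go to 8, an L position)
n=11: W (go to 8, an L position)
n=12: W (go to 8, an L position)
n=13: W (go to 8, an L position)
n=14: L (options 12(W), 11(W), 10(W), 9(W) are all W)
n=15: L (options 13(W), 12(W), 11(W), 10(W) are all W)
n=16: W (go to 14, an L position)
n=17: W (go to 15, an L position)
n=18: W (go to 15, an L position)
n=19: W (go to 15, an L position)
n=20: W (go to 15, an L position)
n=21: L (options 19(W), 18(W), 17(W), 16(W) are all W)
n=22: L (options 20(W), 19(W), 18(W), 17(W) are all W)
n=23: W (go to 21, an L position)
From 23 Maya can remove 2, leaving 21, reaching an L position.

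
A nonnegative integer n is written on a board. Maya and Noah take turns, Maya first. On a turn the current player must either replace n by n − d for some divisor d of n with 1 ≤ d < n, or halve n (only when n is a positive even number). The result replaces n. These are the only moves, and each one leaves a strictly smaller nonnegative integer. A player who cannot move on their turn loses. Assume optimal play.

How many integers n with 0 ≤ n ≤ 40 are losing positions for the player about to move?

Positions with no move are L. A position that does have a move is losing for the player to move precisely when every available move leads to a winning position for the opponent. Fill in the labels:
n=0: no move → L
n=1: no move → L
n=2: W (go to 1, an L position)
n=3: L (sole option 2(W) is W)
n=4: W (go to 3, an L position)
n=5: L (sole option 4(W) is W)
n=6: W (go to 3, an L position)
n=7: L (sole option 6(W) is W)
n=8: W (go to 7, an L position)
n=9: L (options 6(W), 8(W) are all W)
n=10: W (go to 5, an L position)
n=11: L (sole option 10(W) is W)
n=12: W (go to 9, an L position)
n=13: L (sole option 12(W) is W)
n=14: W (go to 7, an L position)
n=15: L (options 10(W), 12(W), 14(W) are all W)
n=16: W (go to 15, an L position)
n=17: L (sole option 16(W) is W)
n=18: W (go to 9, an L position)
n=19: L (sole option 18(W) is W)
n=20: W (go to 15, an L position)
n=21: L (options 14(W), 18(W), 20(W) are all W)
n=22: W (go to 11, an L position)
n=23: L (sole option 22(W) is W)
n=24: W (go to 21, an L position)
n=25: L (options 20(W), 24(W) are all W)
n=26: W (go to 13, an L position)
n=27: L (options 18(W), 24(W), 26(W) are all W)
n=28: W (go to 21, an L position)
n=29: L (sole option 28(W) is W)
n=30: W (go to 15, an L position)
n=31: L (sole option 30(W) is W)
n=32: W (go to 31, an L position)
n=33: L (options 22(W), 30(W), 32(W) are all W)
n=34: W (go to 17, an L position)
n=35: L (options 28(W), 30(W), 34(W) are all W)
n=36: W (go to 27, an L position)
n=37: L (sole option 36(W) is W)
n=38: W (go to 19, an L position)
n=39: L (options 26(W), 36(W), 38(W) are all W)
n=40: W (go to 35, an L position)
L entries with 0 ≤ n ≤ 40: n = 0, 1, 3, 5, 7, 9, 11, 13, 15, 17, 19, 21, 23, 25, 27, 29, 31, 33, 35, 37, 39; that makes 21.

21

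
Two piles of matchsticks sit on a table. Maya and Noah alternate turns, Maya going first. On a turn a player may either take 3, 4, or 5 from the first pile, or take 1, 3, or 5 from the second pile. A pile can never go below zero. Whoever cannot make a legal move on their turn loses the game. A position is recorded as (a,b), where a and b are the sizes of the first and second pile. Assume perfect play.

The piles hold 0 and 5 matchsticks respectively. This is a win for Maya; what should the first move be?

Move to (0,4).

Label each position W (a win for the player to move) or L (a loss). A position with no legal move is L; any other position is W exactly when some move reaches an L, and L when every move reaches a W.
No move ever increases a pile, so every position that can arise here has a ≤ 0 and b ≤ 5; it is enough to label the cells with 0 ≤ a ≤ 0 and 0 ≤ b ≤ 5.
Every move lowers a or b (never raises either), so fill the grid row by row in increasing a, and left to right within a row: each cell's successors are then already labelled.
      b=0  b=1  b=2  b=3  b=4  b=5
a=0:    L    W    L    W    L    W
Cells with no legal move (terminal, hence L): (0,0).
The remaining L cells, each justified by listing all of its moves:
(0,2): L (sole option (0,1)(W) is W)
(0,4): L (options (0,3)(W), (0,1)(W) are all W)
Every other cell has at least one move into one of the L cells above, so it is W.
From (0,5), the L positions reachable in one move are: (0,4), (0,2), (0,0). Any move reaching one of these is winning.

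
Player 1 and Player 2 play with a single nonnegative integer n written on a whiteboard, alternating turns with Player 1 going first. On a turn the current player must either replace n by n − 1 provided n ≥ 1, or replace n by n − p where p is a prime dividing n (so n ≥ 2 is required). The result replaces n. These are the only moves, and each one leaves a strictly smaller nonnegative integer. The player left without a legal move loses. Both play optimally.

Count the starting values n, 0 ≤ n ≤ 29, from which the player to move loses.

8

Work bottom-up. With no move the player to move loses. Otherwise the position is W if at least one move leads to an L position for the opponent, and L if every move leads to a W.
n=0: no move → L
n=1: →0(L), so W
n=2: →0(L), so W
n=3: →0(L), so W
n=4: →2(W), 3(W) — all W, so L
n=5: →0(L), so W
n=6: →4(L), so W
n=7: →0(L), so W
n=8: →6(W), 7(W) — all W, so L
n=9: →8(L), so W
n=10: →8(L), so W
n=11: →0(L), so W
n=12: →9(W), 10(W), 11(W) — all W, so L
n=13: →0(L), so W
n=14: →12(L), so W
n=15: →12(L), so W
n=16: →14(W), 15(W) — all W, so L
n=17: →0(L), so W
n=18: →16(L), so W
n=19: →0(L), so W
n=20: →15(W), 18(W), 19(W) — all W, so L
n=21: →20(L), so W
n=22: →20(L), so W
n=23: →0(L), so W
n=24: →21(W), 22(W), 23(W) — all W, so L
n=25: →20(L), so W
n=26: →24(L), so W
n=27: →24(L), so W
n=28: →21(W), 26(W), 27(W) — all W, so L
n=29: →0(L), so W
L entries with 0 ≤ n ≤ 29: n = 0, 4, 8, 12, 16, 20, 24, 28; that makes 8.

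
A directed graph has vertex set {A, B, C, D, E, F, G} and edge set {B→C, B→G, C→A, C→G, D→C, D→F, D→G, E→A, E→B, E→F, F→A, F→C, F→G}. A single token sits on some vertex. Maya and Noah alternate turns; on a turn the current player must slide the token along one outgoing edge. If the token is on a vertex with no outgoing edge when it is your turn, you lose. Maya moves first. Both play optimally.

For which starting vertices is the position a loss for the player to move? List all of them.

A, G

Compute win/loss labels from the base case upward. A position with no move is L. Any other position is W if it can reach an L in one move, else L.
Every edge goes from a vertex to one that appears earlier in the order A, G, C, F, D, B, E, so processing vertices in that order labels each vertex after all of its successors.
A: no outgoing edge → L
G: no outgoing edge → L
C: →G(L), so W
F: →G(L), so W
D: →G(L), so W
B: →G(L), so W
E: →A(L), so W
Reading off the rows marked L gives the requested list; there are 2 such vertices.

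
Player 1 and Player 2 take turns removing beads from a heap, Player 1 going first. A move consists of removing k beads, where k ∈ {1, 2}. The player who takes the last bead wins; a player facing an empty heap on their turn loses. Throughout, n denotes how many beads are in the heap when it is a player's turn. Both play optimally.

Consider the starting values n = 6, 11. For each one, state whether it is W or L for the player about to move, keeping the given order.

6: L, 11: W

Build the W/L table. Terminal = L. A non-terminal position is W if it has a move to some L; otherwise it is L.
n=0: no move → L
n=1: reaches L-position 0 → W
n=2: reaches L-position 0 → W
n=3: only reaches 2(W), 1(W), all W → L
n=4: reaches L-position 3 → W
n=5: reaches L-position 3 → W
n=6: only reaches 5(W), 4(W), all W → L
n=7: reaches L-position 6 → W
n=8: reaches L-position 6 → W
n=9: only reaches 8(W), 7(W), all W → L
n=10: reaches L-position 9 → W
n=11: reaches L-position 9 → W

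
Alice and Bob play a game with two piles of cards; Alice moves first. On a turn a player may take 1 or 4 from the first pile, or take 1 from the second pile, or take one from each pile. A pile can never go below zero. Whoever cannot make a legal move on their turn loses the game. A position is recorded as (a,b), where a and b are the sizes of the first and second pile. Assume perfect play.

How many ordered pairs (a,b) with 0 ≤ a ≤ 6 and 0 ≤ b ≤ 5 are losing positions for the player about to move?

12

Build the W/L table. Terminal = L. A non-terminal position is W if it has a move to some L; otherwise it is L.
Every move lowers a or b (never raises either), so fill the grid row by row in increasing a, and left to right within a row: each cell's successors are then already labelled.
      b=0  b=1  b=2  b=3  b=4  b=5
a=0:    L    W    L    W    L    W
a=1:    W    W    W    W    W    W
a=2:    L    W    L    W    L    W
a=3:    W    W    W    W    W    W
a=4:    W    L    W    L    W    L
a=5:    L    W    W    W    W    W
a=6:    W    W    W    L    W    L
Cells with no legal move (terminal, hence L): (0,0).
The remaining L cells, each justified by listing all of its moves:
(0,2): the only move is to (0,1)(W), a W ⇒ L
(0,4): the only move is to (0,3)(W), a W ⇒ L
(2,0): the only move is to (1,0)(W), a W ⇒ L
(2,2): moves to (1,2)(W), (2,1)(W), (1,1)(W); every one is W ⇒ L
(2,4): moves to (1,4)(W), (2,3)(W), (1,3)(W); every one is W ⇒ L
(4,1): moves to (3,1)(W), (0,1)(W), (4,0)(W), (3,0)(W); every one is W ⇒ L
(4,3): moves to (3,3)(W), (0,3)(W), (4,2)(W), (3,2)(W); every one is W ⇒ L
(4,5): moves to (3,5)(W), (0,5)(W), (4,4)(W), (3,4)(W); every one is W ⇒ L
(5,0): moves to (4,0)(W), (1,0)(W); every one is W ⇒ L
(6,3): moves to (5,3)(W), (2,3)(W), (6,2)(W), (5,2)(W); every one is W ⇒ L
(6,5): moves to (5,5)(W), (2,5)(W), (6,4)(W), (5,4)(W); every one is W ⇒ L
Every other cell has at least one move into one of the L cells above, so it is W.
L cells per row: a=0: 3, a=1: 0, a=2: 3, a=3: 0, a=4: 3, a=5: 1, a=6: 2; total 12.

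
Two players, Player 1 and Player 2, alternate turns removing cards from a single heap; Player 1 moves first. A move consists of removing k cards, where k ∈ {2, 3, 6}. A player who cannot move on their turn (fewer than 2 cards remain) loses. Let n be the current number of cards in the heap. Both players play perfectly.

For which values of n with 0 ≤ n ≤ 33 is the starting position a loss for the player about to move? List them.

0, 1, 5, 9, 10, 14, 18, 19, 23, 27, 28, 32

Work bottom-up. With no move the player to move loses. Otherwise the position is W if at least one move leads to an L position for the opponent, and L if every move leads to a W.
n=0: no move → L
n=1: no move → L
n=2: W (go to 0, an L position)
n=3: W (go to 1, an L position)
n=4: W (go to 1, an L position)
n=5: L (options 3(W), 2(W) are all W)
n=6: W (go to 0, an L position)
n=7: W (go to 5, an L position)
n=8: W (go to 5, an L position)
n=9: L (options 7(W), 6(W), 3(W) are all W)
n=10: L (options 8(W), 7(W), 4(W) are all W)
n=11: W (go to 9, an L position)
n=12: W (go to 10, an L position)
n=13: W (go to 10, an L position)
n=14: L (options 12(W), 11(W), 8(W) are all W)
n=15: W (go to 9, an L position)
n=16: W (go to 14, an L position)
n=17: W (go to 14, an L position)
n=18: L (options 16(W), 15(W), 12(W) are all W)
n=19: L (options 17(W), 16(W), 13(W) are all W)
n=20: W (go to 18, an L position)
n=21: W (go to 19, an L position)
n=22: W (go to 19, an L position)
n=23: L (options 21(W), 20(W), 17(W) are all W)
n=24: W (go to 18, an L position)
n=25: W (go to 23, an L position)
n=26: W (go to 23, an L position)
n=27: L (options 25(W), 24(W), 21(W) are all W)
n=28: L (options 26(W), 25(W), 22(W) are all W)
n=29: W (go to 27, an L position)
n=30: W (go to 28, an L position)
n=31: W (go to 28, an L position)
n=32: L (options 30(W), 29(W), 26(W) are all W)
n=33: W (go to 27, an L position)
The losing starting values of n are exactly the entries labelled L in this table (12 of them).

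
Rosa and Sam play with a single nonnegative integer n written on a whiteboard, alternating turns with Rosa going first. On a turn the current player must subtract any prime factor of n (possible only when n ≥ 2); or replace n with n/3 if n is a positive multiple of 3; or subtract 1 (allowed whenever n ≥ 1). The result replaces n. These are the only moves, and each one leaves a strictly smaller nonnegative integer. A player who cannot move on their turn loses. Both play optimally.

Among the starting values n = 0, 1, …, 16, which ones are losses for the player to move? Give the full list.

Work bottom-up. With no move the player to move loses. Otherwise the position is W if at least one move leads to an L position for the opponent, and L if every move leads to a W.
n=0: no move → L
n=1: →0(L), so W
n=2: →0(L), so W
n=3: →0(L), so W
n=4: →2(W), 3(W) — all W, so L
n=5: →0(L), so W
n=6: →4(L), so W
n=7: →0(L), so W
n=8: →6(W), 7(W) — all W, so L
n=9: →8(L), so W
n=10: →8(L), so W
n=11: →0(L), so W
n=12: →4(L), so W
n=13: →0(L), so W
n=14: →7(W), 12(W), 13(W) — all W, so L
n=15: →14(L), so W
n=16: →14(L), so W
The losing starting values of n are exactly the entries labelled L in this table (4 of them).

0, 4, 8, 14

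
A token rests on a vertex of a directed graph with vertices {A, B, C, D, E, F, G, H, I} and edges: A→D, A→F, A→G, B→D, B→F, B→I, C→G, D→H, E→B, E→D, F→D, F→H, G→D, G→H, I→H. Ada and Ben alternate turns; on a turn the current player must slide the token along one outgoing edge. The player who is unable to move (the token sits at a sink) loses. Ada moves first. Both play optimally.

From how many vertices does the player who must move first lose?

4

Label each position W (a win for the player to move) or L (a loss). A position with no legal move is L; any other position is W exactly when some move reaches an L, and L when every move reaches a W.
Every edge goes from a vertex to one that appears earlier in the order H, D, I, G, C, F, B, A, E, so processing vertices in that order labels each vertex after all of its successors.
H: no outgoing edge → L
D: can move to H, which is L ⇒ W
I: can move to H, which is L ⇒ W
G: can move to H, which is L ⇒ W
C: the only move is to G(W), a W ⇒ L
F: can move to H, which is L ⇒ W
B: moves to F(W), I(W), D(W); every one is W ⇒ L
A: moves to F(W), G(W), D(W); every one is W ⇒ L
E: can move to B, which is L ⇒ W
The L vertices are A, B, C, H; that is 4 in all.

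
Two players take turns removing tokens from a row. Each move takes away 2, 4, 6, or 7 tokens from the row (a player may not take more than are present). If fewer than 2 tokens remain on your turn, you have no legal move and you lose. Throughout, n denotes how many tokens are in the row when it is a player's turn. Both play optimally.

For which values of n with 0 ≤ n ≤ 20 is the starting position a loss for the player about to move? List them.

Classify positions by backward induction: terminal positions (no move available) are L. From any other position, the mover wins iff some move reaches an L.
n=0: no move → L
n=1: no move → L
n=2: W (go to 0, an L position)
n=3: W (go to 1, an L position)
n=4: W (go to 0, an L position)
n=5: W (go to 1, an L position)
n=6: W (go to 0, an L position)
n=7: W (go to 1, an L position)
n=8: W (go to 1, an L position)
n=9: L (options 7(W), 5(W), 3(W), 2(W) are all W)
n=10: L (options 8(W), 6(W), 4(W), 3(W) are all W)
n=11: W (go to 9, an L position)
n=12: W (go to 10, an L position)
n=13: W (go to 9, an L position)
n=14: W (go to 10, an L position)
n=15: W (go to 9, an L position)
n=16: W (go to 10, an L position)
n=17: W (go to 10, an L position)
n=18: L (options 16(W), 14(W), 12(W), 11(W) are all W)
n=19: L (options 17(W), 15(W), 13(W), 12(W) are all W)
n=20: W (go to 18, an L position)
The losing starting values of n are exactly the entries labelled L in this table (6 of them).

0, 1, 9, 10, 18, 19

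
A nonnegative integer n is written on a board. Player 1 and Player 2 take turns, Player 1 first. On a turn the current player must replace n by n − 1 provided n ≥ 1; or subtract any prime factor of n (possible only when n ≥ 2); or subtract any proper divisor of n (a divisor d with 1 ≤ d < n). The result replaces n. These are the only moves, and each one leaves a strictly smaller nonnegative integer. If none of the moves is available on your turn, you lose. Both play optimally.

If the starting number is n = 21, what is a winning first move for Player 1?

Label each position W (a win for the player to move) or L (a loss). A position with no legal move is L; any other position is W exactly when some move reaches an L, and L when every move reaches a W.
n=0: no move → L
n=1: reaches L-position 0 → W
n=2: reaches L-position 0 → W
n=3: reaches L-position 0 → W
n=4: only reaches 2(W), 3(W), all W → L
n=5: reaches L-position 0 → W
n=6: reaches L-position 4 → W
n=7: reaches L-position 0 → W
n=8: reaches L-position 4 → W
n=9: only reaches 6(W), 8(W), all W → L
n=10: reaches L-position 9 → W
n=11: reaches L-position 0 → W
n=12: reaches L-position 9 → W
n=13: reaches L-position 0 → W
n=14: only reaches 7(W), 12(W), 13(W), all W → L
n=15: reaches L-position 14 → W
n=16: reaches L-position 14 → W
n=17: reaches L-position 0 → W
n=18: reaches L-position 9 → W
n=19: reaches L-position 0 → W
n=20: only reaches 10(W), 15(W), 16(W), 18(W), 19(W), all W → L
n=21: reaches L-position 14 → W
From 21, the L positions reachable in one move are: 14, 20. Any move reaching one of these is winning.

Move to 14.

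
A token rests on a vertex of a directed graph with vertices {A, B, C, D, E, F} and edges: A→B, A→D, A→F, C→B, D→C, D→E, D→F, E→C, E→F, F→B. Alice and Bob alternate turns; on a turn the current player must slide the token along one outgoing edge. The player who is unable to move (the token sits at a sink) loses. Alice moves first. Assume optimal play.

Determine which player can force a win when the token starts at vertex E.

Classify positions by backward induction: terminal positions (no move available) are L. From any other position, the mover wins iff some move reaches an L.
Every edge goes from a vertex to one that appears earlier in the order B, C, F, E, D, A, so processing vertices in that order labels each vertex after all of its successors.
B: no outgoing edge → L
C: →B(L), so W
F: →B(L), so W
E: →F(W), C(W) — all W, so L
D: →E(L), so W
A: →B(L), so W
The starting position E is L: whatever Alice does, the opponent receives a W position.

Bob wins.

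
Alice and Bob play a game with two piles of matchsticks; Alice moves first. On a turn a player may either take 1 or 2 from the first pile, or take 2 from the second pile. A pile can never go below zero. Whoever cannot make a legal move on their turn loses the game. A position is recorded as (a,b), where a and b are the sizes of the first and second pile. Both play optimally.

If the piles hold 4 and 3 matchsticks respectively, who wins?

Bob wins.

Label each position W (a win for the player to move) or L (a loss). A position with no legal move is L; any other position is W exactly when some move reaches an L, and L when every move reaches a W.
No move ever increases a pile, so every position that can arise here has a ≤ 4 and b ≤ 3; it is enough to label the cells with 0 ≤ a ≤ 4 and 0 ≤ b ≤ 3.
Every move lowers a or b (never raises either), so fill the grid row by row in increasing a, and left to right within a row: each cell's successors are then already labelled.
      b=0  b=1  b=2  b=3
a=0:    L    L    W    W
a=1:    W    W    L    L
a=2:    W    W    W    W
a=3:    L    L    W    W
a=4:    W    W    L    L
Cells with no legal move (terminal, hence L): (0,0), (0,1).
The remaining L cells, each justified by listing all of its moves:
(1,2): L (options (0,2)(W), (1,0)(W) are all W)
(1,3): L (options (0,3)(W), (1,1)(W) are all W)
(3,0): L (options (2,0)(W), (1,0)(W) are all W)
(3,1): L (options (2,1)(W), (1,1)(W) are all W)
(4,2): L (options (3,2)(W), (2,2)(W), (4,0)(W) are all W)
(4,3): L (options (3,3)(W), (2,3)(W), (4,1)(W) are all W)
Every other cell has at least one move into one of the L cells above, so it is W.
The starting position (4,3) is L: whatever Alice does, the opponent receives a W position.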